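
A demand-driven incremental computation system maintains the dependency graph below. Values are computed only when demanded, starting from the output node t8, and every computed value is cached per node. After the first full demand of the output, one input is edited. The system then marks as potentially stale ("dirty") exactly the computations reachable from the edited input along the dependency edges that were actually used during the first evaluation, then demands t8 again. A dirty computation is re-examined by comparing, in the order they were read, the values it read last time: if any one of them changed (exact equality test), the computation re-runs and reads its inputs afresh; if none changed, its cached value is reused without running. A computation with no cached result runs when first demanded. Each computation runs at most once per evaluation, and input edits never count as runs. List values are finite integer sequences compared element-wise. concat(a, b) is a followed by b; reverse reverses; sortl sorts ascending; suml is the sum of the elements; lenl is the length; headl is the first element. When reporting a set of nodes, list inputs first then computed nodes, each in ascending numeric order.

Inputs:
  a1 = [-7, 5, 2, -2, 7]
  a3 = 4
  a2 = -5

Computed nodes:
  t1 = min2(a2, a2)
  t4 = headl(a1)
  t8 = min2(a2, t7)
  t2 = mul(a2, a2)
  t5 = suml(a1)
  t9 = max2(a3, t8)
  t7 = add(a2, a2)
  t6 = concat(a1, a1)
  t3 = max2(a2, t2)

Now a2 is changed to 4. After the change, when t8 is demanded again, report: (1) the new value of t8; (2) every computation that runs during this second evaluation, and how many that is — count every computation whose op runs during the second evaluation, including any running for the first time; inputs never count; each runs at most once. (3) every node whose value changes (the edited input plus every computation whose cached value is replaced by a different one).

First evaluation (everything demanded from the output):
  t7 = add(-5, -5) = -10
  t8 = min2(-5, -10) = -10

Propagation after the edit:
  t7: runs — a2 -5->4; a2 -5->4; result 8.
  t8: runs — a2 -5->4; t7 -10->8; result 4.

New value of t8: 4.
Computations that run: t7, t8 — 2 in total.
Values that change: a2, t7, t8.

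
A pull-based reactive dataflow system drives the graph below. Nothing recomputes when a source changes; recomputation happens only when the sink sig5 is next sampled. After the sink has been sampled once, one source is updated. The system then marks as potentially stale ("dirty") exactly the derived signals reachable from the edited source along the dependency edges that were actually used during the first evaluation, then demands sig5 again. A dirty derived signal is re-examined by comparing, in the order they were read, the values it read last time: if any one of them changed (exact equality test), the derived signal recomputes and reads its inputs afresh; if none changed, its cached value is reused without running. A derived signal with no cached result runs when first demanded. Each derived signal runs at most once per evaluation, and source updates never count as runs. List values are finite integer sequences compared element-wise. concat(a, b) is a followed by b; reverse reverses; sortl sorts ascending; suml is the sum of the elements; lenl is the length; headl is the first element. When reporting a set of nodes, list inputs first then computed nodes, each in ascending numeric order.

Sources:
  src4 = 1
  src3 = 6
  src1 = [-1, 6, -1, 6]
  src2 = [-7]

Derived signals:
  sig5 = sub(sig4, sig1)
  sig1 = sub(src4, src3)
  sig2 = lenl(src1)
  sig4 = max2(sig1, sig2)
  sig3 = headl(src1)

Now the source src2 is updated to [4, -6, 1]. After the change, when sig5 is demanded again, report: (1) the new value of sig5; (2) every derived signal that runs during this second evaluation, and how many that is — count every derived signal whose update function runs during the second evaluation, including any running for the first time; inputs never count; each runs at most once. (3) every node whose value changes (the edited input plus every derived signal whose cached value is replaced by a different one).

First evaluation (everything demanded from the output):
  sig1 = sub(1, 6) = -5
  sig2 = lenl([-1, 6, -1, 6]) = 4
  sig4 = max2(-5, 4) = 4
  sig5 = sub(4, -5) = 9

Propagation after the edit:
  src2 feeds no computation that the output demands — nothing is marked dirty and nothing runs.

Key observation: src2 is never demanded by the output, so the edit triggers no recomputation at all.

New value of sig5: 9.
Derived signals that run: none — 0 in total.
Values that change: src2.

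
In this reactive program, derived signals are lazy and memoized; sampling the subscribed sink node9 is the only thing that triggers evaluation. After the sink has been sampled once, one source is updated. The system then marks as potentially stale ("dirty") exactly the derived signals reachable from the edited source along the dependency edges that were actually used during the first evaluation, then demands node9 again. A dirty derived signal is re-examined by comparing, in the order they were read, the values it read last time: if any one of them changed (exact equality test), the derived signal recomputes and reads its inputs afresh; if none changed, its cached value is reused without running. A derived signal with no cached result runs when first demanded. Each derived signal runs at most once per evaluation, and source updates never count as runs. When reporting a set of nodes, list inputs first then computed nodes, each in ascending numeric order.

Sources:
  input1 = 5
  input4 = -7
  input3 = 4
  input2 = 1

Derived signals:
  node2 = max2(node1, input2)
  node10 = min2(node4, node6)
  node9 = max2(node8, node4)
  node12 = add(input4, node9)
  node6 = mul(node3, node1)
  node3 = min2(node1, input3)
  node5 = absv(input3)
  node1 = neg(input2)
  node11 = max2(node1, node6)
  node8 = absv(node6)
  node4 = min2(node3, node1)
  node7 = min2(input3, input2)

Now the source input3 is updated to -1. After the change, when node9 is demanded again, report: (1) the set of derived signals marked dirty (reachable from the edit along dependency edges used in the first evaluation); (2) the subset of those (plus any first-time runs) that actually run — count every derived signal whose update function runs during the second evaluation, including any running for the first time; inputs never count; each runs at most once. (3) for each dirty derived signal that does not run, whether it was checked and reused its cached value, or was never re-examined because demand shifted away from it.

First demand of the output computes:
  node1 = neg(1) = -1
  node3 = min2(-1, 4) = -1
  node4 = min2(-1, -1) = -1
  node6 = mul(-1, -1) = 1
  node8 = absv(1) = 1
  node9 = max2(1, -1) = 1

After the edit, cleaning proceeds:
  node3: a read changed (input3 4->-1) — executes, giving -1 — identical to its old value.
  node4: dirty, but its reads are unchanged (node3 unchanged, node1 unchanged); cached -1 stands.
  node6: dirty, but its reads are unchanged (node3 unchanged, node1 unchanged); cached 1 stands.
  node8: dirty, but its reads are unchanged (node6 unchanged); cached 1 stands.
  node9: dirty, but its reads are unchanged (node8 unchanged, node4 unchanged); cached 1 stands.

Note the absorption at node3: it re-runs yet its value is the same, leaving the output's value untouched.

The edit dirties: node3, node4, node6, node8, node9.
1 derived signals run: node3.
Cache hits after checking: node4, node6, node8, node9.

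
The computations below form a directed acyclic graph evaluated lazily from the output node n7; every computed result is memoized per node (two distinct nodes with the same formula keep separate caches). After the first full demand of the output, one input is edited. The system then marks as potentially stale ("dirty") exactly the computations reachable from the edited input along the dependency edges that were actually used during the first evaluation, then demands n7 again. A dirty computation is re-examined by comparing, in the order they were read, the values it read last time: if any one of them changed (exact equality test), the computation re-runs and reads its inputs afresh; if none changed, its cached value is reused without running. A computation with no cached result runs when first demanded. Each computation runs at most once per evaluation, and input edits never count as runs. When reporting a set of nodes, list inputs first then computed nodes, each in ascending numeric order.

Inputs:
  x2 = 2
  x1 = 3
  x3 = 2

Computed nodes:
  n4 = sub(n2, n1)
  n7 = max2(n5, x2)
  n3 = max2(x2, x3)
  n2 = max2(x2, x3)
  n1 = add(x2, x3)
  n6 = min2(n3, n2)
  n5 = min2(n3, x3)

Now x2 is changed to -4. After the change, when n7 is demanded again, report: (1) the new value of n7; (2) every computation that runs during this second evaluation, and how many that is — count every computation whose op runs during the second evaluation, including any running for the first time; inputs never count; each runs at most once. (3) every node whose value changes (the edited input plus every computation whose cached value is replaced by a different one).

Demanding n7 again yields 2.
2 computations run: n3, n7.
The nodes whose values change: x2.
Note where the cutoff bites: n5 is checked, finds nothing changed, and keeps its cache.

First demand of the output computes:
  n3 = max2(2, 2) = 2
  n5 = min2(2, 2) = 2
  n7 = max2(2, 2) = 2

After the edit, cleaning proceeds:
  n3: a read changed (x2 2->-4) — executes, giving 2 — identical to its old value.
  n5: dirty, but its reads are unchanged (n3 unchanged, x3 unchanged); cached 2 stands.
  n7: a read changed (x2 2->-4) — executes, giving 2 — identical to its old value.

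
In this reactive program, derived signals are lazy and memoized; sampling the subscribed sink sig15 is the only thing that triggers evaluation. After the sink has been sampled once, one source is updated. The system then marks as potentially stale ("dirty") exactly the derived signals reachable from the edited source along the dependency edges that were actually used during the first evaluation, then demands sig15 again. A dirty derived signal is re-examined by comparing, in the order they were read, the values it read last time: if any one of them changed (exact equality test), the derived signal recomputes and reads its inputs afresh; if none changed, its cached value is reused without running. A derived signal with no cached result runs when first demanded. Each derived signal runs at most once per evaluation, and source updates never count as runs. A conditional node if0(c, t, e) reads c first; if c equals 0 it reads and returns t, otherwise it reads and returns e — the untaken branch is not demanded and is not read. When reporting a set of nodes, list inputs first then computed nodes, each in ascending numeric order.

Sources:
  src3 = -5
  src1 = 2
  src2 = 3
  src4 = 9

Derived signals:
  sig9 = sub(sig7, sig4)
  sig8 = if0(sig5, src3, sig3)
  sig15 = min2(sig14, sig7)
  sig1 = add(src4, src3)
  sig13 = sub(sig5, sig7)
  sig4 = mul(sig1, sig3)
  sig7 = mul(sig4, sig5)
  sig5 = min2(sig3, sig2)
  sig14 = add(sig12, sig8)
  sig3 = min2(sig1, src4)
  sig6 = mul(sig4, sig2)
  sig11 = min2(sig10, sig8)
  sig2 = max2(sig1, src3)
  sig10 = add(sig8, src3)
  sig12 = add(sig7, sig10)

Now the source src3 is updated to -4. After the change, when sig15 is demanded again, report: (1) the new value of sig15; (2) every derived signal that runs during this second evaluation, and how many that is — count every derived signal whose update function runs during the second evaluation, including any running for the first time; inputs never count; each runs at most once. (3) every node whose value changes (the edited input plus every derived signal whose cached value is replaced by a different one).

First demand of the output computes:
  sig1 = add(9, -5) = 4
  sig2 = max2(4, -5) = 4
  sig3 = min2(4, 9) = 4
  sig4 = mul(4, 4) = 16
  sig5 = min2(4, 4) = 4
  sig7 = mul(16, 4) = 64
  sig8 = if0(sig5=4 -> else branch sig3) = 4
  sig10 = add(4, -5) = -1
  sig12 = add(64, -1) = 63
  sig14 = add(63, 4) = 67
  sig15 = min2(67, 64) = 64

After the edit, cleaning proceeds:
  sig1: a read changed (src3 -5->-4) — executes, giving 5.
  sig2: a read changed (sig1 4->5; src3 -5->-4) — executes, giving 5.
  sig3: a read changed (sig1 4->5) — executes, giving 5.
  sig4: a read changed (sig1 4->5; sig3 4->5) — executes, giving 25.
  sig5: a read changed (sig3 4->5; sig2 4->5) — executes, giving 5.
  sig7: a read changed (sig4 16->25; sig5 4->5) — executes, giving 125.
  sig8: a read changed (sig5 4->5; sig3 4->5) — executes, giving 5.
  sig10: a read changed (sig8 4->5; src3 -5->-4) — executes, giving 1.
  sig12: a read changed (sig7 64->125; sig10 -1->1) — executes, giving 126.
  sig14: a read changed (sig12 63->126; sig8 4->5) — executes, giving 131.
  sig15: a read changed (sig14 67->131; sig7 64->125) — executes, giving 125.

Demanding sig15 again yields 125.
11 derived signals run: sig1, sig2, sig3, sig4, sig5, sig7, sig8, sig10, sig12, sig14, sig15.
The nodes whose values change: src3, sig1, sig2, sig3, sig4, sig5, sig7, sig8, sig10, sig12, sig14, sig15.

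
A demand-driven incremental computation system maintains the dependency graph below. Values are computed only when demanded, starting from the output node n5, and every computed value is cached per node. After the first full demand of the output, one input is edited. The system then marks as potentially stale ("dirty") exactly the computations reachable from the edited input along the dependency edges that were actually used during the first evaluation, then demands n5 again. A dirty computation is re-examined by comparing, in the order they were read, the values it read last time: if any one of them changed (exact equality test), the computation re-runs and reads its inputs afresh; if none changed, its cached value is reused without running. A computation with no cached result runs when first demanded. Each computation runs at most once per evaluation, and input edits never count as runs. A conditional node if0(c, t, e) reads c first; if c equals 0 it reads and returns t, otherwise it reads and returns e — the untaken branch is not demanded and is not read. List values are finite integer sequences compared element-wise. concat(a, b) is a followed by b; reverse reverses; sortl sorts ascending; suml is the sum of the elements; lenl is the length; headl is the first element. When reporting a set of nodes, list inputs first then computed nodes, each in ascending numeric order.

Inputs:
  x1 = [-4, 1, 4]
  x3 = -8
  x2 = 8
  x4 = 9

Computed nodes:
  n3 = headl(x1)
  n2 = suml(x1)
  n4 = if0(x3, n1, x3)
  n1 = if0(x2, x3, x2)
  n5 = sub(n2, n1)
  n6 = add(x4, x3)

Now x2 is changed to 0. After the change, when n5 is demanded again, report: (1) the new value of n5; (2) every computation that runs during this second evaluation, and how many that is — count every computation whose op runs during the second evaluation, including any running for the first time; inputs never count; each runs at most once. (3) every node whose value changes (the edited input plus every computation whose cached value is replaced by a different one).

New value of n5: 9.
Computations that run: n1, n5 — 2 in total.
Values that change: x2, n1, n5.

First evaluation (everything demanded from the output):
  n1 = if0(x2=8 -> else branch x2) = 8
  n2 = suml([-4, 1, 4]) = 1
  n5 = sub(1, 8) = -7

Propagation after the edit:
  n1: runs — x2 8->0; x2 8->0; result -8.
  n5: runs — n1 8->-8; result 9.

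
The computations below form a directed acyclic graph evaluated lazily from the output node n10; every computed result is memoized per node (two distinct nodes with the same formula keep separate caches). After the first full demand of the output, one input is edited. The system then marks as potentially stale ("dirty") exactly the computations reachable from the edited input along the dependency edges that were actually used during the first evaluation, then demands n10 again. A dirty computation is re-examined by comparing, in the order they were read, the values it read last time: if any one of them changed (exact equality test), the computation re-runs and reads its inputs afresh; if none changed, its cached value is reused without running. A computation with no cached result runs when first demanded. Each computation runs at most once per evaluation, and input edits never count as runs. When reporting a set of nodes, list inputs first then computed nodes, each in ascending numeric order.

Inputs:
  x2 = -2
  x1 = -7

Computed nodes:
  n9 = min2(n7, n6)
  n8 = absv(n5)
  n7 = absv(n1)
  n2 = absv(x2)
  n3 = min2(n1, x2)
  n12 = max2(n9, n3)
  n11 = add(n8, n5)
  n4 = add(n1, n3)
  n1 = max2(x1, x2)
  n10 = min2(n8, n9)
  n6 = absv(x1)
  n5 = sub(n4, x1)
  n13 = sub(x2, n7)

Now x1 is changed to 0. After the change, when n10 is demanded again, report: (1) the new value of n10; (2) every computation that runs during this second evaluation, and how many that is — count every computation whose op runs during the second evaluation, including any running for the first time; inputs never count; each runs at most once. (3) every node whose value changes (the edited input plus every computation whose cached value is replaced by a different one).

First demand of the output computes:
  n1 = max2(-7, -2) = -2
  n3 = min2(-2, -2) = -2
  n4 = add(-2, -2) = -4
  n5 = sub(-4, -7) = 3
  n6 = absv(-7) = 7
  n7 = absv(-2) = 2
  n8 = absv(3) = 3
  n9 = min2(2, 7) = 2
  n10 = min2(3, 2) = 2

After the edit, cleaning proceeds:
  n1: a read changed (x1 -7->0) — executes, giving 0.
  n3: a read changed (n1 -2->0) — executes, giving -2 — identical to its old value.
  n4: a read changed (n1 -2->0) — executes, giving -2.
  n5: a read changed (n4 -4->-2; x1 -7->0) — executes, giving -2.
  n6: a read changed (x1 -7->0) — executes, giving 0.
  n7: a read changed (n1 -2->0) — executes, giving 0.
  n8: a read changed (n5 3->-2) — executes, giving 2.
  n9: a read changed (n7 2->0; n6 7->0) — executes, giving 0.
  n10: a read changed (n8 3->2; n9 2->0) — executes, giving 0.

Demanding n10 again yields 0.
9 computations run: n1, n3, n4, n5, n6, n7, n8, n9, n10.
The nodes whose values change: x1, n1, n4, n5, n6, n7, n8, n9, n10.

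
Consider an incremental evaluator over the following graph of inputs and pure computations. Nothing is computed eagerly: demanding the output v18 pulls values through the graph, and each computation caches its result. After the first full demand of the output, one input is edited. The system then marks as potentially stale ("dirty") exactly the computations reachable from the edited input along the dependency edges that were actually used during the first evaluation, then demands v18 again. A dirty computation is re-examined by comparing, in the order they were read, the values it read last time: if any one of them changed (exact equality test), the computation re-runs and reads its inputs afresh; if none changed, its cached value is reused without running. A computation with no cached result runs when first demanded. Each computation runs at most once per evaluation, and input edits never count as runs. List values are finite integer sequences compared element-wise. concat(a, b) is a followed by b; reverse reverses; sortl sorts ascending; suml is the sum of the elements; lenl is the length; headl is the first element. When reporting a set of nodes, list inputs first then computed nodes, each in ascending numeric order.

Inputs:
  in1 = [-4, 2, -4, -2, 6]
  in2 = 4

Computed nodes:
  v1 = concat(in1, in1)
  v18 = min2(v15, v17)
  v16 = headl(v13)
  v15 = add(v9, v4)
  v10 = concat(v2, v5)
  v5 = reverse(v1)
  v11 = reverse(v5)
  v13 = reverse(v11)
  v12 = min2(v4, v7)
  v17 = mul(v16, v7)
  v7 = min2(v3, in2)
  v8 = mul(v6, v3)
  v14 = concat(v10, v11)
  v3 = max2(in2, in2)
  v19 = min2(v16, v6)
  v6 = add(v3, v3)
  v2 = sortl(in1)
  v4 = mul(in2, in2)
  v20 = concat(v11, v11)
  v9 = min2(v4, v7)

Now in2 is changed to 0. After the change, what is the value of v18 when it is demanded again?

Initial pass — values computed on the first demand:
  v1 = concat([-4, 2, -4, -2, 6], [-4, 2, -4, -2, 6]) = [-4, 2, -4, -2, 6, -4, 2, -4, -2, 6]
  v3 = max2(4, 4) = 4
  v4 = mul(4, 4) = 16
  v5 = reverse([-4, 2, -4, -2, 6, -4, 2, -4, -2, 6]) = [6, -2, -4, 2, -4, 6, -2, -4, 2, -4]
  v7 = min2(4, 4) = 4
  v9 = min2(16, 4) = 4
  v11 = reverse([6, -2, -4, 2, -4, 6, -2, -4, 2, -4]) = [-4, 2, -4, -2, 6, -4, 2, -4, -2, 6]
  v13 = reverse([-4, 2, -4, -2, 6, -4, 2, -4, -2, 6]) = [6, -2, -4, 2, -4, 6, -2, -4, 2, -4]
  v15 = add(4, 16) = 20
  v16 = headl([6, -2, -4, 2, -4, 6, -2, -4, 2, -4]) = 6
  v17 = mul(6, 4) = 24
  v18 = min2(20, 24) = 20

Second demand — change propagation:
  v3: re-runs because in2 4->0; in2 4->0; new result 0.
  v4: re-runs because in2 4->0; in2 4->0; new result 0.
  v7: re-runs because v3 4->0; in2 4->0; new result 0.
  v9: re-runs because v4 16->0; v7 4->0; new result 0.
  v15: re-runs because v9 4->0; v4 16->0; new result 0.
  v17: re-runs because v7 4->0; new result 0.
  v18: re-runs because v15 20->0; v17 24->0; new result 0.

v18 now evaluates to 0.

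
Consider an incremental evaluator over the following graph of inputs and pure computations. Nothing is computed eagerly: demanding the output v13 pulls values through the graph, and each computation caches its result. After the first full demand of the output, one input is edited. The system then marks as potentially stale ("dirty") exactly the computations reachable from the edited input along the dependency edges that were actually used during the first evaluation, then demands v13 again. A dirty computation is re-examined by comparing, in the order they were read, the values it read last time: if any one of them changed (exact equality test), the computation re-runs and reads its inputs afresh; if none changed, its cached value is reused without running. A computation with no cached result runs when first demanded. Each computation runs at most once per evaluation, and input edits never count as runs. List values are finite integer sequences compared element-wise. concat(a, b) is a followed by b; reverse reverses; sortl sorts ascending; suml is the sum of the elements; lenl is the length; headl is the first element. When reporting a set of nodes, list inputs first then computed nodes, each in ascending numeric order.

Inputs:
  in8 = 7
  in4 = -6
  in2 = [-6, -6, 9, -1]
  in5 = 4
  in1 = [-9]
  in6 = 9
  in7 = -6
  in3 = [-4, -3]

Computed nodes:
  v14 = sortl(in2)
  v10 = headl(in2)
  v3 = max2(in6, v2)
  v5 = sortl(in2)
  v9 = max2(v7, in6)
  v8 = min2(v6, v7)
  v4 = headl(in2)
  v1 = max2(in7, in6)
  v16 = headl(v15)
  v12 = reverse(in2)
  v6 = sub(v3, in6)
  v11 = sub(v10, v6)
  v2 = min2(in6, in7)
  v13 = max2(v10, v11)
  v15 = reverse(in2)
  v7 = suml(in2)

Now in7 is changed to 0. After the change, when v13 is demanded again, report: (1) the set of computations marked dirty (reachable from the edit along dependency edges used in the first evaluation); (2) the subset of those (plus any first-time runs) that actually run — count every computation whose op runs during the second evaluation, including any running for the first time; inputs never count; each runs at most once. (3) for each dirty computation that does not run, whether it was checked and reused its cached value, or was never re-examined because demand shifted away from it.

Initial pass — values computed on the first demand:
  v2 = min2(9, -6) = -6
  v3 = max2(9, -6) = 9
  v6 = sub(9, 9) = 0
  v10 = headl([-6, -6, 9, -1]) = -6
  v11 = sub(-6, 0) = -6
  v13 = max2(-6, -6) = -6

Second demand — change propagation:
  v2: re-runs because in7 -6->0; new result 0.
  v3: re-runs because v2 -6->0; new result 9 (unchanged).
  v6: re-examined; everything it read last time is the same (v3 unchanged, in6 unchanged) — cache 0 kept, no run.
  v11: re-examined; everything it read last time is the same (v10 unchanged, v6 unchanged) — cache -6 kept, no run.
  v13: re-examined; everything it read last time is the same (v10 unchanged, v11 unchanged) — cache -6 kept, no run.

The important point: v3 recomputes to an identical value, and the output ends up unchanged.

Dirty set: v2, v3, v6, v11, v13.
Run set: v2, v3 (2 run).
Re-examined without running (cache reused): v6, v11, v13.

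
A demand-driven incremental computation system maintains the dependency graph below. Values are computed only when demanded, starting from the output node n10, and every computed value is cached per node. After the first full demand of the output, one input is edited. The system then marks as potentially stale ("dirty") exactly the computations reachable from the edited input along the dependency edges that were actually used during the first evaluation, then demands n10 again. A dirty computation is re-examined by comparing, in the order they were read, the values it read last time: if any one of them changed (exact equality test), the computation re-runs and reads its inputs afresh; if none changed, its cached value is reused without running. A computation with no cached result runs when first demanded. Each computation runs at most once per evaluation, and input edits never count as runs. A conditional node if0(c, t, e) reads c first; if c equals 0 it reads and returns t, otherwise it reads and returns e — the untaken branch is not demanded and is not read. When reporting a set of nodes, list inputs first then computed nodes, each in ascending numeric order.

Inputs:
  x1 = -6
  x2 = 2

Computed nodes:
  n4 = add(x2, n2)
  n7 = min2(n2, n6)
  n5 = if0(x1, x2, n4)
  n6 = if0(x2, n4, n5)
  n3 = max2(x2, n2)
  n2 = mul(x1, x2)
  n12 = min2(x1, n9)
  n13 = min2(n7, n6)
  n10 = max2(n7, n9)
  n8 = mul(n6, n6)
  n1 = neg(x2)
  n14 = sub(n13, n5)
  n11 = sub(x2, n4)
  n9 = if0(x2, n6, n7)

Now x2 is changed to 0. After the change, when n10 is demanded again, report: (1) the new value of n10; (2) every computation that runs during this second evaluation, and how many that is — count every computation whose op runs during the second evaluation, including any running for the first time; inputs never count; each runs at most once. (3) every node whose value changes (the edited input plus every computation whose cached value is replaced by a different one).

First evaluation (everything demanded from the output):
  n2 = mul(-6, 2) = -12
  n4 = add(2, -12) = -10
  n5 = if0(x1=-6 -> else branch n4) = -10
  n6 = if0(x2=2 -> else branch n5) = -10
  n7 = min2(-12, -10) = -12
  n9 = if0(x2=2 -> else branch n7) = -12
  n10 = max2(-12, -12) = -12

Propagation after the edit:
  n2: runs — x2 2->0; result 0.
  n4: runs — x2 2->0; n2 -12->0; result 0.
  n5: marked dirty but never re-examined — demand shifted away from it.
  n6: runs — x2 2->0; result 0.
  n7: runs — n2 -12->0; n6 -10->0; result 0.
  n9: runs — x2 2->0; n7 -12->0; result 0.
  n10: runs — n7 -12->0; n9 -12->0; result 0.

Key observation: a condition flipped, so demand moved to the other branch — n5 is never re-examined.

New value of n10: 0.
Computations that run: n2, n4, n6, n7, n9, n10 — 6 in total.
Values that change: x2, n2, n4, n6, n7, n9, n10.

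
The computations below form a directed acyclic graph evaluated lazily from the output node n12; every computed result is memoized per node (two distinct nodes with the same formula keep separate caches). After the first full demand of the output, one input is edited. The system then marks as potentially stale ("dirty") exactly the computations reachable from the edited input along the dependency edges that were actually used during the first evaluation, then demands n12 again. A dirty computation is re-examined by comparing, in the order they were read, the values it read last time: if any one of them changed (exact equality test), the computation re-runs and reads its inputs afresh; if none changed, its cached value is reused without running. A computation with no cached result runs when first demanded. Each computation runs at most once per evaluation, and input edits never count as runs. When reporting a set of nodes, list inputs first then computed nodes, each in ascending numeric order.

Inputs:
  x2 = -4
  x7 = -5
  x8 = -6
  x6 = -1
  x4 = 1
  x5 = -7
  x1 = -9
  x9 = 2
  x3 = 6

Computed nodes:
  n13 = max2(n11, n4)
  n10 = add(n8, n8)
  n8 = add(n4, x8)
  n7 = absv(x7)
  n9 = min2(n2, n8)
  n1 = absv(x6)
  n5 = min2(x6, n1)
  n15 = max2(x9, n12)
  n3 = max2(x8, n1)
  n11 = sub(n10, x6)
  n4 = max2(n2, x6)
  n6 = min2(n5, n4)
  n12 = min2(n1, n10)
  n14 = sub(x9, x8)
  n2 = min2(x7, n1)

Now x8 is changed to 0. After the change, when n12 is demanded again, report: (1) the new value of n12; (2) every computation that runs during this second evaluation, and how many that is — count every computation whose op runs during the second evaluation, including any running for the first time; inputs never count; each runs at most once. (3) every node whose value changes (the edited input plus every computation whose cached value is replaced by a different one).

Demanding n12 again yields -2.
3 computations run: n8, n10, n12.
The nodes whose values change: x8, n8, n10, n12.

First demand of the output computes:
  n1 = absv(-1) = 1
  n2 = min2(-5, 1) = -5
  n4 = max2(-5, -1) = -1
  n8 = add(-1, -6) = -7
  n10 = add(-7, -7) = -14
  n12 = min2(1, -14) = -14

After the edit, cleaning proceeds:
  n8: a read changed (x8 -6->0) — executes, giving -1.
  n10: a read changed (n8 -7->-1; n8 -7->-1) — executes, giving -2.
  n12: a read changed (n10 -14->-2) — executes, giving -2.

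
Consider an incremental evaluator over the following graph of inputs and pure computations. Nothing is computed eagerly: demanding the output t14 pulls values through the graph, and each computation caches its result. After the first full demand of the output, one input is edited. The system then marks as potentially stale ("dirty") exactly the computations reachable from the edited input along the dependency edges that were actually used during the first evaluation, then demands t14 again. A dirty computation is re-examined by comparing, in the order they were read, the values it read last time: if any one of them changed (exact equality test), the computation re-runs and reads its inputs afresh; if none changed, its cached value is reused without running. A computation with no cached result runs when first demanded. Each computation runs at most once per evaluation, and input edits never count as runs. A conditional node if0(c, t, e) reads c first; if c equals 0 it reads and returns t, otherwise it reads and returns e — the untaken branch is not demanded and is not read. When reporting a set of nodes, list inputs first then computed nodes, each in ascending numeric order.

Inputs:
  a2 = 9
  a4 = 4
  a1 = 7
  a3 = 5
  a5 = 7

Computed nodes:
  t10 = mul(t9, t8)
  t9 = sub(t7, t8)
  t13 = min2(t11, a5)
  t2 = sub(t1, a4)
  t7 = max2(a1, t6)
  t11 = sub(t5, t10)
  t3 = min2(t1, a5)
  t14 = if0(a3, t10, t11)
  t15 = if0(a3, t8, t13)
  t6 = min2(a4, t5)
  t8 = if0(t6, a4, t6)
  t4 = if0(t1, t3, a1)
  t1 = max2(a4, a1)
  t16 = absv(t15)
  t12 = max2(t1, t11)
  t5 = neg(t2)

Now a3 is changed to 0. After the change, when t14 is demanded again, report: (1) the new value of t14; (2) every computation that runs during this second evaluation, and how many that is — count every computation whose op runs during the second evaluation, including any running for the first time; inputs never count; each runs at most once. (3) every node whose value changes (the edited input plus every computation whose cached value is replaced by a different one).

Initial pass — values computed on the first demand:
  t1 = max2(4, 7) = 7
  t2 = sub(7, 4) = 3
  t5 = neg(3) = -3
  t6 = min2(4, -3) = -3
  t7 = max2(7, -3) = 7
  t8 = if0(t6=-3 -> else branch t6) = -3
  t9 = sub(7, -3) = 10
  t10 = mul(10, -3) = -30
  t11 = sub(-3, -30) = 27
  t14 = if0(a3=5 -> else branch t11) = 27

Second demand — change propagation:
  t14: re-runs because a3 5->0; new result -30.

t14 now evaluates to -30.
Run set: t14 (1 run).
Changed values: a3, t14.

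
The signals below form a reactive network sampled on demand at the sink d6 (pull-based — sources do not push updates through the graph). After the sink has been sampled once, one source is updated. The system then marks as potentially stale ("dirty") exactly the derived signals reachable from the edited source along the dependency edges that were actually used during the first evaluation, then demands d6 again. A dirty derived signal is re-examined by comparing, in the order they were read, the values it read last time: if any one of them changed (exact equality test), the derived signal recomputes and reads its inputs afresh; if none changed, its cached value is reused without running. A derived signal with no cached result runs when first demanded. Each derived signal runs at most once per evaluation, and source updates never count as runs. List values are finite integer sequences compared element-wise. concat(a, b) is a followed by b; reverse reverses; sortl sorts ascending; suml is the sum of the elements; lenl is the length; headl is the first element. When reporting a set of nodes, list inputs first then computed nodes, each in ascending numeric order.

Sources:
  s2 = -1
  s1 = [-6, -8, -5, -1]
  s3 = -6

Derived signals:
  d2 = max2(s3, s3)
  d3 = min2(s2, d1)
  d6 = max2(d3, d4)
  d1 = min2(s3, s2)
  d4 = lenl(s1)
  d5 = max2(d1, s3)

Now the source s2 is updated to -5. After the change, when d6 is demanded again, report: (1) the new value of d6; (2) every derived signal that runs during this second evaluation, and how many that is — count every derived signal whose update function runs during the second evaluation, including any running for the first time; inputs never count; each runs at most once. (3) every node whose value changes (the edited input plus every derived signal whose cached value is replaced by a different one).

d6 now evaluates to 4.
Run set: d1, d3 (2 run).
Changed values: s2.
The important point: at d6 every value read last time is unchanged, so the dirty flag clears without a run.

Initial pass — values computed on the first demand:
  d1 = min2(-6, -1) = -6
  d3 = min2(-1, -6) = -6
  d4 = lenl([-6, -8, -5, -1]) = 4
  d6 = max2(-6, 4) = 4

Second demand — change propagation:
  d1: re-runs because s2 -1->-5; new result -6 (unchanged).
  d3: re-runs because s2 -1->-5; new result -6 (unchanged).
  d6: re-examined; everything it read last time is the same (d3 unchanged, d4 unchanged) — cache 4 kept, no run.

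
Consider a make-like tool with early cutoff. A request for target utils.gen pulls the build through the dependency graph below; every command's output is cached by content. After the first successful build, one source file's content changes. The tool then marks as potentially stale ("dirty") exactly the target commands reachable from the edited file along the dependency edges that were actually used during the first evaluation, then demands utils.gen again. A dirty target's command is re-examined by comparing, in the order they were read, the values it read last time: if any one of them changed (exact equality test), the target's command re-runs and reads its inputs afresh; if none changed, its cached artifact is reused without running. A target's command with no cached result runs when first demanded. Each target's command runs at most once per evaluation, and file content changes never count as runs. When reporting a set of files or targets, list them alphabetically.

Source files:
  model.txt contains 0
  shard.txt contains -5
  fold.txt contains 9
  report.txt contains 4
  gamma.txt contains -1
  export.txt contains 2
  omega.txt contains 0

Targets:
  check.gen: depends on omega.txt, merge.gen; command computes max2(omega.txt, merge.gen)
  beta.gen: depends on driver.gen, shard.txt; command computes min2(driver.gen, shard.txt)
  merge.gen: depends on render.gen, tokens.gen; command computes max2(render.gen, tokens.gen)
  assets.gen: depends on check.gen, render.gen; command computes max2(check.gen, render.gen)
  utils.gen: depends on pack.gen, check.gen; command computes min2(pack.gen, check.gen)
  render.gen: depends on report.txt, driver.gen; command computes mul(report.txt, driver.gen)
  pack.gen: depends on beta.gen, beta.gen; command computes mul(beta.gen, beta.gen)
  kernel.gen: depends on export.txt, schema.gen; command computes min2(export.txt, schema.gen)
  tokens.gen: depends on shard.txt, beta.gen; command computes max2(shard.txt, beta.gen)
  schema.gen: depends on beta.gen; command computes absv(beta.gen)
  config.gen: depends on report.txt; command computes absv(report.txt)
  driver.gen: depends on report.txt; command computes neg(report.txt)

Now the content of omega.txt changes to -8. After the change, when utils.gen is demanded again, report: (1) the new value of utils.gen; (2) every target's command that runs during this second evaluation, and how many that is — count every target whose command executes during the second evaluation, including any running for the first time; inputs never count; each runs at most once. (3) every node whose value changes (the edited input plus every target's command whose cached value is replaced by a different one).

First demand of the output computes:
  driver.gen = neg(4) = -4
  beta.gen = min2(-4, -5) = -5
  pack.gen = mul(-5, -5) = 25
  render.gen = mul(4, -4) = -16
  tokens.gen = max2(-5, -5) = -5
  merge.gen = max2(-16, -5) = -5
  check.gen = max2(0, -5) = 0
  utils.gen = min2(25, 0) = 0

After the edit, cleaning proceeds:
  check.gen: a read changed (omega.txt 0->-8) — executes, giving -5.
  utils.gen: a read changed (check.gen 0->-5) — executes, giving -5.

Demanding utils.gen again yields -5.
2 target commands run: check.gen, utils.gen.
The nodes whose values change: check.gen, omega.txt, utils.gen.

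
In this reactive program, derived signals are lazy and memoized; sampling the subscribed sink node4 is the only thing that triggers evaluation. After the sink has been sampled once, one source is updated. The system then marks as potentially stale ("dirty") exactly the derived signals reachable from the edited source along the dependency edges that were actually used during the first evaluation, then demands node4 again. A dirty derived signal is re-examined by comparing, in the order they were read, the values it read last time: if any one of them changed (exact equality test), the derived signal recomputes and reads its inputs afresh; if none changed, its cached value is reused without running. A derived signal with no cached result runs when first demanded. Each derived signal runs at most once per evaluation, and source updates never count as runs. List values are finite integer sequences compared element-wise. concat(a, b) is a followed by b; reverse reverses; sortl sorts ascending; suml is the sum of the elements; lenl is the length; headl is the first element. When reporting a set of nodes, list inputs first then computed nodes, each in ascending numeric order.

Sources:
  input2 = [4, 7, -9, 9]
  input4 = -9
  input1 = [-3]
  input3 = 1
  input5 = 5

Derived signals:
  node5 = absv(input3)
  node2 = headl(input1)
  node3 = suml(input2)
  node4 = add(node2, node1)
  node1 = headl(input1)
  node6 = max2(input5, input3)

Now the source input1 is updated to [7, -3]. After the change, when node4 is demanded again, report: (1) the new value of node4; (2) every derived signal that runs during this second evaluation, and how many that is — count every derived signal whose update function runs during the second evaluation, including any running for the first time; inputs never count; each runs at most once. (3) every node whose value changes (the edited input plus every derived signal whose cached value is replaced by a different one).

Demanding node4 again yields 14.
3 derived signals run: node1, node2, node4.
The nodes whose values change: input1, node1, node2, node4.

First demand of the output computes:
  node1 = headl([-3]) = -3
  node2 = headl([-3]) = -3
  node4 = add(-3, -3) = -6

After the edit, cleaning proceeds:
  node1: a read changed (input1 [-3]->[7, -3]) — executes, giving 7.
  node2: a read changed (input1 [-3]->[7, -3]) — executes, giving 7.
  node4: a read changed (node2 -3->7; node1 -3->7) — executes, giving 14.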